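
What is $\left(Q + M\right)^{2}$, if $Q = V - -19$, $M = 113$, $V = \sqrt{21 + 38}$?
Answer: $\left(132 + \sqrt{59}\right)^{2} \approx 19511.0$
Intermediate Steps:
$V = \sqrt{59} \approx 7.6811$
$Q = 19 + \sqrt{59}$ ($Q = \sqrt{59} - -19 = \sqrt{59} + 19 = 19 + \sqrt{59} \approx 26.681$)
$\left(Q + M\right)^{2} = \left(\left(19 + \sqrt{59}\right) + 113\right)^{2} = \left(132 + \sqrt{59}\right)^{2}$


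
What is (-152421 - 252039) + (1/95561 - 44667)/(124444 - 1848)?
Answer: -2369206739285473/5857698178 ≈ -4.0446e+5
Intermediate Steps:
(-152421 - 252039) + (1/95561 - 44667)/(124444 - 1848) = -404460 + (1/95561 - 44667)/122596 = -404460 - 4268423186/95561*1/122596 = -404460 - 2134211593/5857698178 = -2369206739285473/5857698178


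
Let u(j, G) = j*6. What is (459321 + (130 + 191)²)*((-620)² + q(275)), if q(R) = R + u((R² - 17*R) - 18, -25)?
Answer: 455663370654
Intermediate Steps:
u(j, G) = 6*j
q(R) = -108 - 101*R + 6*R² (q(R) = R + 6*((R² - 17*R) - 18) = R + 6*(-18 + R² - 17*R) = R + (-108 - 102*R + 6*R²) = -108 - 101*R + 6*R²)
(459321 + (130 + 191)²)*((-620)² + q(275)) = (459321 + (130 + 191)²)*((-620)² + (-108 - 101*275 + 6*275²)) = (459321 + 321²)*(384400 + (-108 - 27775 + 6*75625)) = (459321 + 103041)*(384400 + (-108 - 27775 + 453750)) = 562362*(384400 + 425867) = 562362*810267 = 455663370654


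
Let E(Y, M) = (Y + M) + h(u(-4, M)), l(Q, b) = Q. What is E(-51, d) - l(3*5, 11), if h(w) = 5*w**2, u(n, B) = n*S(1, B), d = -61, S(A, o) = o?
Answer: 297553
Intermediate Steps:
u(n, B) = B*n (u(n, B) = n*B = B*n)
E(Y, M) = M + Y + 80*M**2 (E(Y, M) = (Y + M) + 5*(M*(-4))**2 = (M + Y) + 5*(-4*M)**2 = (M + Y) + 5*(16*M**2) = (M + Y) + 80*M**2 = M + Y + 80*M**2)
E(-51, d) - l(3*5, 11) = (-61 - 51 + 80*(-61)**2) - 3*5 = (-61 - 51 + 80*3721) - 1*15 = (-61 - 51 + 297680) - 15 = 297568 - 15 = 297553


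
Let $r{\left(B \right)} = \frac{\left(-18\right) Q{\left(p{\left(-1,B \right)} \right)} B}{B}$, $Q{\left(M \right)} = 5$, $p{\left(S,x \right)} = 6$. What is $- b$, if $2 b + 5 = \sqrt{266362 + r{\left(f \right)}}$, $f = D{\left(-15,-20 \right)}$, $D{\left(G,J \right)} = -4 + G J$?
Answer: $\frac{5}{2} - 2 \sqrt{16642} \approx -255.51$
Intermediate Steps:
$f = 296$ ($f = -4 - -300 = -4 + 300 = 296$)
$r{\left(B \right)} = -90$ ($r{\left(B \right)} = \frac{\left(-18\right) 5 B}{B} = \frac{\left(-90\right) B}{B} = -90$)
$b = - \frac{5}{2} + 2 \sqrt{16642}$ ($b = - \frac{5}{2} + \frac{\sqrt{266362 - 90}}{2} = - \frac{5}{2} + \frac{\sqrt{266272}}{2} = - \frac{5}{2} + \frac{4 \sqrt{16642}}{2} = - \frac{5}{2} + 2 \sqrt{16642} \approx 255.51$)
$- b = - (- \frac{5}{2} + 2 \sqrt{16642}) = \frac{5}{2} - 2 \sqrt{16642}$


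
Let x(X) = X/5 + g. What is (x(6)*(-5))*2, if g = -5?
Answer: 38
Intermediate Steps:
x(X) = -5 + X/5 (x(X) = X/5 - 5 = -5 + X/5)
(x(6)*(-5))*2 = ((-5 + (⅕)*6)*(-5))*2 = ((-5 + 6/5)*(-5))*2 = -19/5*(-5)*2 = 19*2 = 38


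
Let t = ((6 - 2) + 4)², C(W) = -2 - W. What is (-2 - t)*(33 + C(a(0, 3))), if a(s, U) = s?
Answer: -2046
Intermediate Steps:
t = 64 (t = (4 + 4)² = 8² = 64)
(-2 - t)*(33 + C(a(0, 3))) = (-2 - 1*64)*(33 + (-2 - 1*0)) = (-2 - 64)*(33 + (-2 + 0)) = -66*(33 - 2) = -66*31 = -2046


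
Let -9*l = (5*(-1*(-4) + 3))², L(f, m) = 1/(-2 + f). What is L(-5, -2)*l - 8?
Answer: 103/9 ≈ 11.444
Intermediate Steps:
l = -1225/9 (l = -25*(-1*(-4) + 3)²/9 = -25*(4 + 3)²/9 = -(5*7)²/9 = -⅑*35² = -⅑*1225 = -1225/9 ≈ -136.11)
L(-5, -2)*l - 8 = -1225/9/(-2 - 5) - 8 = -1225/9/(-7) - 8 = -⅐*(-1225/9) - 8 = 175/9 - 8 = 103/9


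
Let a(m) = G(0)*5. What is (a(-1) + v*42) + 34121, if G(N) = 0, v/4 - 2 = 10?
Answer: 36137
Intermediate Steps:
v = 48 (v = 8 + 4*10 = 8 + 40 = 48)
a(m) = 0 (a(m) = 0*5 = 0)
(a(-1) + v*42) + 34121 = (0 + 48*42) + 34121 = (0 + 2016) + 34121 = 2016 + 34121 = 36137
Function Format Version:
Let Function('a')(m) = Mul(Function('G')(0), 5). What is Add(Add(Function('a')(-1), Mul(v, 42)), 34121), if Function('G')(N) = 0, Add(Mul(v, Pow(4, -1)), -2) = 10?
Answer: 36137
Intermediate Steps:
v = 48 (v = Add(8, Mul(4, 10)) = Add(8, 40) = 48)
Function('a')(m) = 0 (Function('a')(m) = Mul(0, 5) = 0)
Add(Add(Function('a')(-1), Mul(v, 42)), 34121) = Add(Add(0, Mul(48, 42)), 34121) = Add(Add(0, 2016), 34121) = Add(2016, 34121) = 36137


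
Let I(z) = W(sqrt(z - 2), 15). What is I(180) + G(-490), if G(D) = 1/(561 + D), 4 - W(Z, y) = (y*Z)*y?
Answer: 285/71 - 225*sqrt(178) ≈ -2997.9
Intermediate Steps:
W(Z, y) = 4 - Z*y**2 (W(Z, y) = 4 - y*Z*y = 4 - Z*y*y = 4 - Z*y**2)
I(z) = 4 - 225*sqrt(-2 + z) (I(z) = 4 - 1*sqrt(z - 2)*15**2 = 4 - 1*sqrt(-2 + z)*225 = 4 - 225*sqrt(-2 + z))
I(180) + G(-490) = (4 - 225*sqrt(-2 + 180)) + 1/(561 - 490) = (4 - 225*sqrt(178)) + 1/71 = 285/71 - 225*sqrt(178)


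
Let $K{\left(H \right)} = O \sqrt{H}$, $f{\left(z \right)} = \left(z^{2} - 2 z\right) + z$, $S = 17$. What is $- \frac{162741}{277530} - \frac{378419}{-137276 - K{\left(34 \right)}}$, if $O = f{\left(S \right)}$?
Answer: $\frac{18917816492653}{8715452542236} - \frac{6433123 \sqrt{34}}{1177636545} \approx 2.1388$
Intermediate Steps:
$f{\left(z \right)} = z^{2} - z$
$O = 272$ ($O = 17 \left(-1 + 17\right) = 17 \cdot 16 = 272$)
$K{\left(H \right)} = 272 \sqrt{H}$
$- \frac{162741}{277530} - \frac{378419}{-137276 - K{\left(34 \right)}} = - \frac{162741}{277530} - \frac{378419}{-137276 - 272 \sqrt{34}} = \left(-162741\right) \frac{1}{277530} - \frac{378419}{-137276 - 272 \sqrt{34}} = - \frac{54247}{92510} - \frac{378419}{-137276 - 272 \sqrt{34}}$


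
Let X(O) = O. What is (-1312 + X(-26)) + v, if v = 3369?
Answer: 2031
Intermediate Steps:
(-1312 + X(-26)) + v = (-1312 - 26) + 3369 = -1338 + 3369 = 2031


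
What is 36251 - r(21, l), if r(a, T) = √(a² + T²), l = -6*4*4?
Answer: 36251 - 3*√1073 ≈ 36153.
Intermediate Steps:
l = -96 (l = -24*4 = -96)
r(a, T) = √(T² + a²)
36251 - r(21, l) = 36251 - √((-96)² + 21²) = 36251 - √(9216 + 441) = 36251 - √9657 = 36251 - 3*√1073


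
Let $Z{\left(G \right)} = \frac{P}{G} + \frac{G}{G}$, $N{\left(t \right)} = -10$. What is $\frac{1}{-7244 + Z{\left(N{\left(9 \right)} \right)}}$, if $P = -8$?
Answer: $- \frac{5}{36211} \approx -0.00013808$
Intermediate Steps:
$Z{\left(G \right)} = 1 - \frac{8}{G}$ ($Z{\left(G \right)} = - \frac{8}{G} + \frac{G}{G} = - \frac{8}{G} + 1 = 1 - \frac{8}{G}$)
$\frac{1}{-7244 + Z{\left(N{\left(9 \right)} \right)}} = \frac{1}{-7244 + \frac{-8 - 10}{-10}} = \frac{1}{-7244 - - \frac{9}{5}} = \frac{1}{-7244 + \frac{9}{5}} = \frac{1}{- \frac{36211}{5}} = - \frac{5}{36211}$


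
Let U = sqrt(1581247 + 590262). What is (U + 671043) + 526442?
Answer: 1197485 + sqrt(2171509) ≈ 1.1990e+6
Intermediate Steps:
U = sqrt(2171509) ≈ 1473.6
(U + 671043) + 526442 = (sqrt(2171509) + 671043) + 526442 = (671043 + sqrt(2171509)) + 526442 = 1197485 + sqrt(2171509)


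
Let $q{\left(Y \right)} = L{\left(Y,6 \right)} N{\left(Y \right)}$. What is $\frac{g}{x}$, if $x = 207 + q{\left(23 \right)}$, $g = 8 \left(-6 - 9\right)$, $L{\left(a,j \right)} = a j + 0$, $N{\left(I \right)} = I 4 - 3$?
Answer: $- \frac{40}{4163} \approx -0.0096084$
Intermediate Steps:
$N{\left(I \right)} = -3 + 4 I$ ($N{\left(I \right)} = 4 I - 3 = -3 + 4 I$)
$L{\left(a,j \right)} = a j$
$g = -120$ ($g = 8 \left(-15\right) = -120$)
$q{\left(Y \right)} = 6 Y \left(-3 + 4 Y\right)$ ($q{\left(Y \right)} = Y 6 \left(-3 + 4 Y\right) = 6 Y \left(-3 + 4 Y\right)$)
$x = 12489$ ($x = 207 + 6 \cdot 23 \left(-3 + 4 \cdot 23\right) = 207 + 6 \cdot 23 \left(-3 + 92\right) = 207 + 6 \cdot 23 \cdot 89 = 207 + 12282 = 12489$)
$\frac{g}{x} = - \frac{120}{12489} = \left(-120\right) \frac{1}{12489} = - \frac{40}{4163}$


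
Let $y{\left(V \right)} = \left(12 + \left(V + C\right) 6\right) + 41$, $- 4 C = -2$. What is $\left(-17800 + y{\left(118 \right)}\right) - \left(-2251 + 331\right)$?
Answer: $-15116$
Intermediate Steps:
$C = \frac{1}{2}$ ($C = \left(- \frac{1}{4}\right) \left(-2\right) = \frac{1}{2} \approx 0.5$)
$y{\left(V \right)} = 56 + 6 V$ ($y{\left(V \right)} = \left(12 + \left(V + \frac{1}{2}\right) 6\right) + 41 = \left(12 + \left(\frac{1}{2} + V\right) 6\right) + 41 = \left(12 + \left(3 + 6 V\right)\right) + 41 = \left(15 + 6 V\right) + 41 = 56 + 6 V$)
$\left(-17800 + y{\left(118 \right)}\right) - \left(-2251 + 331\right) = \left(-17800 + \left(56 + 6 \cdot 118\right)\right) - \left(-2251 + 331\right) = \left(-17800 + \left(56 + 708\right)\right) - -1920 = \left(-17800 + 764\right) + 1920 = -17036 + 1920 = -15116$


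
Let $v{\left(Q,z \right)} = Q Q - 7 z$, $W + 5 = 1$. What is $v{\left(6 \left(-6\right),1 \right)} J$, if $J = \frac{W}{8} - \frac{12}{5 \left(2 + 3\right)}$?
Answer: $- \frac{63161}{50} \approx -1263.2$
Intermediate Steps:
$W = -4$ ($W = -5 + 1 = -4$)
$v{\left(Q,z \right)} = Q^{2} - 7 z$
$J = - \frac{49}{50}$ ($J = - \frac{4}{8} - \frac{12}{5 \left(2 + 3\right)} = \left(-4\right) \frac{1}{8} - \frac{12}{5 \cdot 5} = - \frac{1}{2} - \frac{12}{25} = - \frac{49}{50} \approx -0.98$)
$v{\left(6 \left(-6\right),1 \right)} J = \left(\left(6 \left(-6\right)\right)^{2} - 7\right) \left(- \frac{49}{50}\right) = \left(\left(-36\right)^{2} - 7\right) \left(- \frac{49}{50}\right) = \left(1296 - 7\right) \left(- \frac{49}{50}\right) = 1289 \left(- \frac{49}{50}\right) = - \frac{63161}{50}$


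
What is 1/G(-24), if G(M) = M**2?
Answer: 1/576 ≈ 0.0017361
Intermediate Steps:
1/G(-24) = 1/((-24)**2) = 1/576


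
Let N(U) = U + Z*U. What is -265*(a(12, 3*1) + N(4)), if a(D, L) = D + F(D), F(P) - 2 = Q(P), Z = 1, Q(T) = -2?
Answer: -5300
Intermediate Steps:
F(P) = 0 (F(P) = 2 - 2 = 0)
a(D, L) = D (a(D, L) = D + 0 = D)
N(U) = 2*U (N(U) = U + 1*U = U + U = 2*U)
-265*(a(12, 3*1) + N(4)) = -265*(12 + 2*4) = -265*(12 + 8) = -265*20 = -5300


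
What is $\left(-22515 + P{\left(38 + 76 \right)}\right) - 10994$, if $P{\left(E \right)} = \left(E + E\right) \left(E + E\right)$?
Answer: $18475$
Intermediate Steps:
$P{\left(E \right)} = 4 E^{2}$ ($P{\left(E \right)} = 2 E 2 E = 4 E^{2}$)
$\left(-22515 + P{\left(38 + 76 \right)}\right) - 10994 = \left(-22515 + 4 \left(38 + 76\right)^{2}\right) - 10994 = \left(-22515 + 4 \cdot 114^{2}\right) - 10994 = \left(-22515 + 4 \cdot 12996\right) - 10994 = \left(-22515 + 51984\right) - 10994 = 29469 - 10994 = 18475$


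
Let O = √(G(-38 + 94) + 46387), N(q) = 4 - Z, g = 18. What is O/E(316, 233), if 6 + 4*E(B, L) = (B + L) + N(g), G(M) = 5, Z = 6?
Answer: 8*√11598/541 ≈ 1.5925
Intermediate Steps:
N(q) = -2 (N(q) = 4 - 1*6 = 4 - 6 = -2)
E(B, L) = -2 + B/4 + L/4 (E(B, L) = -3/2 + ((B + L) - 2)/4 = -3/2 + (-2 + B + L)/4 = -3/2 + (-½ + B/4 + L/4) = -2 + B/4 + L/4)
O = 2*√11598 (O = √(5 + 46387) = √46392 = 2*√11598 ≈ 215.39)
O/E(316, 233) = (2*√11598)/(-2 + (¼)*316 + (¼)*233) = (2*√11598)/(-2 + 79 + 233/4) = (2*√11598)/(541/4) = (2*√11598)*(4/541) = 8*√11598/541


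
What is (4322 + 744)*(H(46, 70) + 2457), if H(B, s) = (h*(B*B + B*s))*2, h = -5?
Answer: -257874598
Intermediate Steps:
H(B, s) = -10*B² - 10*B*s (H(B, s) = -5*(B*B + B*s)*2 = -5*(B² + B*s)*2 = (-5*B² - 5*B*s)*2 = -10*B² - 10*B*s)
(4322 + 744)*(H(46, 70) + 2457) = (4322 + 744)*(-10*46*(46 + 70) + 2457) = 5066*(-10*46*116 + 2457) = 5066*(-53360 + 2457) = 5066*(-50903) = -257874598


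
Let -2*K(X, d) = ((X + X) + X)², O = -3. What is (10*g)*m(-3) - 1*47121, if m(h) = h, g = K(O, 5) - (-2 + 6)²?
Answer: -45426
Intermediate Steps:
K(X, d) = -9*X²/2 (K(X, d) = -((X + X) + X)²/2 = -(2*X + X)²/2 = -9*X²/2)
g = -113/2 (g = -9/2*(-3)² - (-2 + 6)² = -9/2*9 - 1*4² = -81/2 - 1*16 = -81/2 - 16 = -113/2 ≈ -56.500)
(10*g)*m(-3) - 1*47121 = (10*(-113/2))*(-3) - 1*47121 = -565*(-3) - 47121 = 1695 - 47121 = -45426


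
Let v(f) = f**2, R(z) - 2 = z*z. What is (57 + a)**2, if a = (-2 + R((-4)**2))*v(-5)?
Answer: 41692849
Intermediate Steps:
R(z) = 2 + z**2 (R(z) = 2 + z*z = 2 + z**2)
a = 6400 (a = (-2 + (2 + ((-4)**2)**2))*(-5)**2 = (-2 + (2 + 16**2))*25 = (-2 + (2 + 256))*25 = (-2 + 258)*25 = 256*25 = 6400)
(57 + a)**2 = (57 + 6400)**2 = 6457**2 = 41692849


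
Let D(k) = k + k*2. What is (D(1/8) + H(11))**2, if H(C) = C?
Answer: 8281/64 ≈ 129.39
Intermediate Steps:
D(k) = 3*k (D(k) = k + 2*k = 3*k)
(D(1/8) + H(11))**2 = (3/8 + 11)**2 = (91/8)**2 = 8281/64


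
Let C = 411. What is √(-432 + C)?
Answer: I*√21 ≈ 4.5826*I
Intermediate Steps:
√(-432 + C) = √(-432 + 411) = √(-21) = I*√21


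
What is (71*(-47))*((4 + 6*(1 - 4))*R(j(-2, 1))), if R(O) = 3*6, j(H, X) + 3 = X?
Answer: 840924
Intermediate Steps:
j(H, X) = -3 + X
R(O) = 18
(71*(-47))*((4 + 6*(1 - 4))*R(j(-2, 1))) = (71*(-47))*((4 + 6*(1 - 4))*18) = -3337*(4 + 6*(-3))*18 = -3337*(4 - 18)*18 = -(-46718)*18 = -3337*(-252) = 840924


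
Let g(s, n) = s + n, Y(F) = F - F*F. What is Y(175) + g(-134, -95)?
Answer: -30679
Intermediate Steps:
Y(F) = F - F**2
g(s, n) = n + s
Y(175) + g(-134, -95) = 175*(1 - 1*175) + (-95 - 134) = 175*(1 - 175) - 229 = 175*(-174) - 229 = -30450 - 229 = -30679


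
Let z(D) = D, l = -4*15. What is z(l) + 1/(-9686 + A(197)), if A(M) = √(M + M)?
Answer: -2814550903/46909101 - √394/93818202 ≈ -60.000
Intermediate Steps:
A(M) = √2*√M (A(M) = √(2*M) = √2*√M)
l = -60
z(l) + 1/(-9686 + A(197)) = -60 + 1/(-9686 + √2*√197) = -60 + 1/(-9686 + √394)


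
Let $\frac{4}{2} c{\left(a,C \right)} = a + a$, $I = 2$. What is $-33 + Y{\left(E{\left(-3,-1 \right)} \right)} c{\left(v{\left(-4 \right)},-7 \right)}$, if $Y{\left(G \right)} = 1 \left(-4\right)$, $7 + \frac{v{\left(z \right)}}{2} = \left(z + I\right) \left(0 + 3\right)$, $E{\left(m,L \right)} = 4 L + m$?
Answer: $71$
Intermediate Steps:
$E{\left(m,L \right)} = m + 4 L$
$v{\left(z \right)} = -2 + 6 z$ ($v{\left(z \right)} = -14 + 2 \left(z + 2\right) \left(0 + 3\right) = -14 + 2 \left(2 + z\right) 3 = -14 + 2 \left(6 + 3 z\right) = -14 + \left(12 + 6 z\right) = -2 + 6 z$)
$Y{\left(G \right)} = -4$
$c{\left(a,C \right)} = a$ ($c{\left(a,C \right)} = \frac{a + a}{2} = \frac{2 a}{2} = a$)
$-33 + Y{\left(E{\left(-3,-1 \right)} \right)} c{\left(v{\left(-4 \right)},-7 \right)} = -33 - 4 \left(-2 + 6 \left(-4\right)\right) = -33 - 4 \left(-2 - 24\right) = -33 - -104 = -33 + 104 = 71$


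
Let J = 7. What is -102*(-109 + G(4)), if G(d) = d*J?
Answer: 8262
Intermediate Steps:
G(d) = 7*d (G(d) = d*7 = 7*d)
-102*(-109 + G(4)) = -102*(-109 + 7*4) = -102*(-109 + 28) = -102*(-81) = 8262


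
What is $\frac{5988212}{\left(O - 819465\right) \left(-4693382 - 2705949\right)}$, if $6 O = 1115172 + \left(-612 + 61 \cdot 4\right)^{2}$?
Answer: $\frac{17964636}{13563691458107} \approx 1.3245 \cdot 10^{-6}$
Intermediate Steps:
$O = \frac{625298}{3}$ ($O = \frac{1115172 + \left(-612 + 61 \cdot 4\right)^{2}}{6} = \frac{1115172 + \left(-612 + 244\right)^{2}}{6} = \frac{1115172 + \left(-368\right)^{2}}{6} = \frac{1115172 + 135424}{6} = \frac{1}{6} \cdot 1250596 = \frac{625298}{3} \approx 2.0843 \cdot 10^{5}$)
$\frac{5988212}{\left(O - 819465\right) \left(-4693382 - 2705949\right)} = \frac{5988212}{\left(\frac{625298}{3} - 819465\right) \left(-4693382 - 2705949\right)} = \frac{5988212}{\left(- \frac{1833097}{3}\right) \left(-7399331\right)} = \frac{5988212}{\frac{13563691458107}{3}} = 5988212 \cdot \frac{3}{13563691458107} = \frac{17964636}{13563691458107}$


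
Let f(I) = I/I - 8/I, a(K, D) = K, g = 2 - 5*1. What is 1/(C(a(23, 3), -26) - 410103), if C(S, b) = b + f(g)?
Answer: -3/1230376 ≈ -2.4383e-6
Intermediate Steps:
g = -3 (g = 2 - 5 = -3)
f(I) = 1 - 8/I
C(S, b) = 11/3 + b (C(S, b) = b + (-8 - 3)/(-3) = b - ⅓*(-11) = b + 11/3 = 11/3 + b)
1/(C(a(23, 3), -26) - 410103) = 1/((11/3 - 26) - 410103) = 1/(-67/3 - 410103) = 1/(-1230376/3) = -3/1230376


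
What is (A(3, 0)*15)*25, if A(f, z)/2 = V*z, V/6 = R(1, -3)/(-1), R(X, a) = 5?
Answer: 0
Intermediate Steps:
V = -30 (V = 6*(5/(-1)) = 6*(5*(-1)) = 6*(-5) = -30)
A(f, z) = -60*z (A(f, z) = 2*(-30*z) = -60*z)
(A(3, 0)*15)*25 = (-60*0*15)*25 = (0*15)*25 = 0*25 = 0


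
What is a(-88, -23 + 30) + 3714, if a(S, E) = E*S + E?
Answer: 3105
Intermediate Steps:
a(S, E) = E + E*S
a(-88, -23 + 30) + 3714 = (-23 + 30)*(1 - 88) + 3714 = 7*(-87) + 3714 = -609 + 3714 = 3105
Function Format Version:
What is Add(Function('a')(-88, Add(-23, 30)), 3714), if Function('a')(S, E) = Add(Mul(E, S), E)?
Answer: 3105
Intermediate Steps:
Function('a')(S, E) = Add(E, Mul(E, S))
Add(Function('a')(-88, Add(-23, 30)), 3714) = Add(Mul(Add(-23, 30), Add(1, -88)), 3714) = Add(Mul(7, -87), 3714) = Add(-609, 3714) = 3105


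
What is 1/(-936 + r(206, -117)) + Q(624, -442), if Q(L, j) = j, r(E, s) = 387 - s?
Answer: -190945/432 ≈ -442.00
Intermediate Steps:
1/(-936 + r(206, -117)) + Q(624, -442) = 1/(-936 + (387 - 1*(-117))) - 442 = 1/(-936 + (387 + 117)) - 442 = 1/(-936 + 504) - 442 = 1/(-432) - 442 = -1/432 - 442 = -190945/432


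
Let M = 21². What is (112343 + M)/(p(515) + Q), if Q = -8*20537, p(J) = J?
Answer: -112784/163781 ≈ -0.68863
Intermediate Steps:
Q = -164296
M = 441
(112343 + M)/(p(515) + Q) = (112343 + 441)/(515 - 164296) = 112784/(-163781) = 112784*(-1/163781) = -112784/163781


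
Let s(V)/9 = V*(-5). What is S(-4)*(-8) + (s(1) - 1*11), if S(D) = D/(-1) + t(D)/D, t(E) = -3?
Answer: -94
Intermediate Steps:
s(V) = -45*V (s(V) = 9*(V*(-5)) = 9*(-5*V) = -45*V)
S(D) = -D - 3/D (S(D) = D/(-1) - 3/D = D*(-1) - 3/D = -D - 3/D)
S(-4)*(-8) + (s(1) - 1*11) = (-1*(-4) - 3/(-4))*(-8) + (-45*1 - 1*11) = (4 - 3*(-¼))*(-8) + (-45 - 11) = (4 + ¾)*(-8) - 56 = (19/4)*(-8) - 56 = -38 - 56 = -94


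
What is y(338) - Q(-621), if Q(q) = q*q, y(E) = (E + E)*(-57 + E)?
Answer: -195685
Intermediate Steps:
y(E) = 2*E*(-57 + E) (y(E) = (2*E)*(-57 + E) = 2*E*(-57 + E))
Q(q) = q²
y(338) - Q(-621) = 2*338*(-57 + 338) - 1*(-621)² = 2*338*281 - 1*385641 = 189956 - 385641 = -195685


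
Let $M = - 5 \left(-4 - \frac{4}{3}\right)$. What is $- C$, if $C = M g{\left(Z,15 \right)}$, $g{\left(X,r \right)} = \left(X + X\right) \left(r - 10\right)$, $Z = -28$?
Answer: $\frac{22400}{3} \approx 7466.7$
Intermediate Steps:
$g{\left(X,r \right)} = 2 X \left(-10 + r\right)$
$M = \frac{80}{3}$ ($M = - 5 \left(-4 - \frac{4}{3}\right) = \left(-5\right) \left(- \frac{16}{3}\right) = \frac{80}{3} \approx 26.667$)
$C = - \frac{22400}{3}$ ($C = \frac{80 \cdot 2 \left(-28\right) \left(-10 + 15\right)}{3} = \frac{80 \cdot 2 \left(-28\right) 5}{3} = \frac{80}{3} \left(-280\right) = - \frac{22400}{3} \approx -7466.7$)
$- C = \left(-1\right) \left(- \frac{22400}{3}\right) = \frac{22400}{3}$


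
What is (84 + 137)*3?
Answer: 663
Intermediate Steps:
(84 + 137)*3 = 221*3 = 663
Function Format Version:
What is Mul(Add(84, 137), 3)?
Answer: 663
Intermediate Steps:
Mul(Add(84, 137), 3) = Mul(221, 3) = 663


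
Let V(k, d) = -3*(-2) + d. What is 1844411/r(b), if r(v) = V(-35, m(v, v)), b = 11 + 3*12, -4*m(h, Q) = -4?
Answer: 1844411/7 ≈ 2.6349e+5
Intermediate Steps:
m(h, Q) = 1 (m(h, Q) = -¼*(-4) = 1)
V(k, d) = 6 + d
b = 47 (b = 11 + 36 = 47)
r(v) = 7 (r(v) = 6 + 1 = 7)
1844411/r(b) = 1844411/7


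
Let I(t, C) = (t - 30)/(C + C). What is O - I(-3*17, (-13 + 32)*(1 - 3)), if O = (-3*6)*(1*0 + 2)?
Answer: -2817/76 ≈ -37.066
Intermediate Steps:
O = -36 (O = -18*(0 + 2) = -18*2 = -36)
I(t, C) = (-30 + t)/(2*C) (I(t, C) = (-30 + t)/((2*C)) = (-30 + t)*(1/(2*C)) = (-30 + t)/(2*C))
O - I(-3*17, (-13 + 32)*(1 - 3)) = -36 - (-30 - 3*17)/(2*((-13 + 32)*(1 - 3))) = -36 - (-30 - 51)/(2*(19*(-2))) = -36 - (-81)/(2*(-38)) = -36 - (-1)*(-81)/(2*38) = -36 - 1*81/76 = -36 - 81/76 = -2817/76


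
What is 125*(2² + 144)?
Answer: 18500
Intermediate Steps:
125*(2² + 144) = 125*(4 + 144) = 125*148 = 18500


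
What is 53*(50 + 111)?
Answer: 8533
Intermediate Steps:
53*(50 + 111) = 53*161 = 8533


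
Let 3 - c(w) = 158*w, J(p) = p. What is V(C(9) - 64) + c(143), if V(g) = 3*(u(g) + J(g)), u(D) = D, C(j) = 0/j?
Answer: -22975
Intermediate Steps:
C(j) = 0
c(w) = 3 - 158*w
V(g) = 6*g (V(g) = 3*(g + g) = 3*(2*g) = 6*g)
V(C(9) - 64) + c(143) = 6*(0 - 64) + (3 - 158*143) = 6*(-64) + (3 - 22594) = -384 - 22591 = -22975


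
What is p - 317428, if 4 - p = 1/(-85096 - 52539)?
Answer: -43688652239/137635 ≈ -3.1742e+5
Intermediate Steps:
p = 550541/137635 (p = 4 - 1/(-85096 - 52539) = 4 - 1/(-137635) = 4 - 1*(-1/137635) = 4 + 1/137635 = 550541/137635 ≈ 4.0000)
p - 317428 = 550541/137635 - 317428 = -43688652239/137635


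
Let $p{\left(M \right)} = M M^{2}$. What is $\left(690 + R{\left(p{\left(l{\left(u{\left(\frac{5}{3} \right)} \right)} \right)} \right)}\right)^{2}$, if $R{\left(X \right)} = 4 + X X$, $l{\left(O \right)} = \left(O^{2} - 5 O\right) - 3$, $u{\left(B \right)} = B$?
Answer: $\frac{43593765257154283220449}{282429536481} \approx 1.5435 \cdot 10^{11}$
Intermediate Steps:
$l{\left(O \right)} = -3 + O^{2} - 5 O$
$p{\left(M \right)} = M^{3}$
$R{\left(X \right)} = 4 + X^{2}$
$\left(690 + R{\left(p{\left(l{\left(u{\left(\frac{5}{3} \right)} \right)} \right)} \right)}\right)^{2} = \left(690 + \left(4 + \left(\left(-3 + \left(\frac{5}{3}\right)^{2} - 5 \cdot \frac{5}{3}\right)^{3}\right)^{2}\right)\right)^{2} = \left(690 + \left(4 + \left(\left(-3 + \left(5 \cdot \frac{1}{3}\right)^{2} - 5 \cdot 5 \cdot \frac{1}{3}\right)^{3}\right)^{2}\right)\right)^{2} = \left(690 + \left(4 + \left(\left(-3 + \left(\frac{5}{3}\right)^{2} - \frac{25}{3}\right)^{3}\right)^{2}\right)\right)^{2} = \left(690 + \left(4 + \left(\left(-3 + \frac{25}{9} - \frac{25}{3}\right)^{3}\right)^{2}\right)\right)^{2} = \left(690 + \left(4 + \left(\left(- \frac{77}{9}\right)^{3}\right)^{2}\right)\right)^{2} = \left(690 + \left(4 + \left(- \frac{456533}{729}\right)^{2}\right)\right)^{2} = \left(690 + \left(4 + \frac{208422380089}{531441}\right)\right)^{2} = \left(690 + \frac{208424505853}{531441}\right)^{2} = \left(\frac{208791200143}{531441}\right)^{2} = \frac{43593765257154283220449}{282429536481}$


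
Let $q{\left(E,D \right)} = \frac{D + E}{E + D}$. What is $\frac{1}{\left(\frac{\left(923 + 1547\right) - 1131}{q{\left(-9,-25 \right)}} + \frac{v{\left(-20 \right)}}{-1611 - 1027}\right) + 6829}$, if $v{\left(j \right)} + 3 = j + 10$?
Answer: $\frac{2638}{21547197} \approx 0.00012243$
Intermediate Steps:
$q{\left(E,D \right)} = 1$ ($q{\left(E,D \right)} = \frac{D + E}{D + E} = 1$)
$v{\left(j \right)} = 7 + j$ ($v{\left(j \right)} = -3 + \left(j + 10\right) = -3 + \left(10 + j\right) = 7 + j$)
$\frac{1}{\left(\frac{\left(923 + 1547\right) - 1131}{q{\left(-9,-25 \right)}} + \frac{v{\left(-20 \right)}}{-1611 - 1027}\right) + 6829} = \frac{1}{\left(\frac{\left(923 + 1547\right) - 1131}{1} + \frac{7 - 20}{-1611 - 1027}\right) + 6829} = \frac{1}{\left(\left(2470 - 1131\right) 1 - \frac{13}{-1611 - 1027}\right) + 6829} = \frac{1}{\left(1339 \cdot 1 - \frac{13}{-2638}\right) + 6829} = \frac{1}{\left(1339 - - \frac{13}{2638}\right) + 6829} = \frac{1}{\left(1339 + \frac{13}{2638}\right) + 6829} = \frac{1}{\frac{3532295}{2638} + 6829} = \frac{1}{\frac{21547197}{2638}} = \frac{2638}{21547197}$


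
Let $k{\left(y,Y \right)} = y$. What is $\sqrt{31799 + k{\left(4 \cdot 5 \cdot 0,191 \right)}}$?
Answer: $\sqrt{31799} \approx 178.32$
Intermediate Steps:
$\sqrt{31799 + k{\left(4 \cdot 5 \cdot 0,191 \right)}} = \sqrt{31799 + 4 \cdot 5 \cdot 0} = \sqrt{31799 + 20 \cdot 0} = \sqrt{31799 + 0} = \sqrt{31799}$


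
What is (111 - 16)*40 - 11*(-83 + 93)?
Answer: 3690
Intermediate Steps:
(111 - 16)*40 - 11*(-83 + 93) = 95*40 - 11*10 = 3800 - 1*110 = 3800 - 110 = 3690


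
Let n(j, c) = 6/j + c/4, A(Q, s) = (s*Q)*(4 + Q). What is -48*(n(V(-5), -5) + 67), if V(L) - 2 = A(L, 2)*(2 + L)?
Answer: -22020/7 ≈ -3145.7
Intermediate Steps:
A(Q, s) = Q*s*(4 + Q) (A(Q, s) = (Q*s)*(4 + Q) = Q*s*(4 + Q))
V(L) = 2 + 2*L*(2 + L)*(4 + L) (V(L) = 2 + (L*2*(4 + L))*(2 + L) = 2 + (2*L*(4 + L))*(2 + L) = 2 + 2*L*(2 + L)*(4 + L))
n(j, c) = 6/j + c/4 (n(j, c) = 6/j + c*(1/4) = 6/j + c/4)
-48*(n(V(-5), -5) + 67) = -48*((6/(2 + 2*(-5)**3 + 12*(-5)**2 + 16*(-5)) + (1/4)*(-5)) + 67) = -48*((6/(2 + 2*(-125) + 12*25 - 80) - 5/4) + 67) = -48*((6/(2 - 250 + 300 - 80) - 5/4) + 67) = -48*((6/(-28) - 5/4) + 67) = -48*((6*(-1/28) - 5/4) + 67) = -48*((-3/14 - 5/4) + 67) = -48*(-41/28 + 67) = -48*1835/28 = -22020/7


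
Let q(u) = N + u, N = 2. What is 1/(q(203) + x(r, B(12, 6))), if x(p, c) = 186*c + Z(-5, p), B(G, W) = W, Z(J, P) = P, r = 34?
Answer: 1/1355 ≈ 0.00073801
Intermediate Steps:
q(u) = 2 + u
x(p, c) = p + 186*c (x(p, c) = 186*c + p = p + 186*c)
1/(q(203) + x(r, B(12, 6))) = 1/((2 + 203) + (34 + 186*6)) = 1/(205 + (34 + 1116)) = 1/(205 + 1150) = 1/1355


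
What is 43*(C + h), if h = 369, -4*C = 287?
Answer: 51127/4 ≈ 12782.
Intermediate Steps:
C = -287/4 (C = -¼*287 = -287/4 ≈ -71.750)
43*(C + h) = 43*(-287/4 + 369) = 43*(1189/4) = 51127/4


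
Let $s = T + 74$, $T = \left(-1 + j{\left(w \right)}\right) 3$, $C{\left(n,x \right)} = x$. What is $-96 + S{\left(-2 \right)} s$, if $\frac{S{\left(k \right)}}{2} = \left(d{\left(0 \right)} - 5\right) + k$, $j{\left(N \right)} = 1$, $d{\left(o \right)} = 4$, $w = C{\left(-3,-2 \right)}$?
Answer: $-540$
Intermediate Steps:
$w = -2$
$T = 0$ ($T = \left(-1 + 1\right) 3 = 0 \cdot 3 = 0$)
$s = 74$ ($s = 0 + 74 = 74$)
$S{\left(k \right)} = -2 + 2 k$ ($S{\left(k \right)} = 2 \left(\left(4 - 5\right) + k\right) = 2 \left(-1 + k\right) = -2 + 2 k$)
$-96 + S{\left(-2 \right)} s = -96 + \left(-2 + 2 \left(-2\right)\right) 74 = -96 + \left(-2 - 4\right) 74 = -96 - 444 = -540$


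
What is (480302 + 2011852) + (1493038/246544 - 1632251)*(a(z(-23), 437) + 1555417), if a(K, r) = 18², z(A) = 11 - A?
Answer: -313030493031283085/123272 ≈ -2.5393e+12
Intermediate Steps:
a(K, r) = 324
(480302 + 2011852) + (1493038/246544 - 1632251)*(a(z(-23), 437) + 1555417) = (480302 + 2011852) + (1493038/246544 - 1632251)*(324 + 1555417) = 2492154 + (1493038*(1/246544) - 1632251)*1555741 = 2492154 + (746519/123272 - 1632251)*1555741 = 2492154 - 201210098753/123272*1555741 = 2492154 - 313030800244090973/123272 = -313030493031283085/123272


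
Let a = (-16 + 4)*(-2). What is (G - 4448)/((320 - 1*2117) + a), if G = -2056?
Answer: 2168/591 ≈ 3.6684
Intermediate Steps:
a = 24 (a = -12*(-2) = 24)
(G - 4448)/((320 - 1*2117) + a) = (-2056 - 4448)/((320 - 1*2117) + 24) = -6504/((320 - 2117) + 24) = -6504/(-1797 + 24) = -6504/(-1773) = -6504*(-1/1773) = 2168/591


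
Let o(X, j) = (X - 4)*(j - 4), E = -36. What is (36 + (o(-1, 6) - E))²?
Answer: 3844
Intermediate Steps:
o(X, j) = (-4 + X)*(-4 + j)
(36 + (o(-1, 6) - E))² = (36 + ((16 - 4*(-1) - 4*6 - 1*6) - 1*(-36)))² = (36 + ((16 + 4 - 24 - 6) + 36))² = (36 + (-10 + 36))² = (36 + 26)² = 62² = 3844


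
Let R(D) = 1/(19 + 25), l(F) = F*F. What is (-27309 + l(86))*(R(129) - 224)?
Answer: 196242615/44 ≈ 4.4601e+6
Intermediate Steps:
l(F) = F²
R(D) = 1/44
(-27309 + l(86))*(R(129) - 224) = (-27309 + 86²)*(1/44 - 224) = (-27309 + 7396)*(-9855/44) = -19913*(-9855/44) = 196242615/44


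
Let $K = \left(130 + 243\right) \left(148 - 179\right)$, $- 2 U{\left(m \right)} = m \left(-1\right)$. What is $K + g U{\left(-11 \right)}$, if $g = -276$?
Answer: $-10045$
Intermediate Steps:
$U{\left(m \right)} = \frac{m}{2}$ ($U{\left(m \right)} = - \frac{m \left(-1\right)}{2} = - \frac{\left(-1\right) m}{2} = \frac{m}{2}$)
$K = -11563$ ($K = 373 \left(-31\right) = -11563$)
$K + g U{\left(-11 \right)} = -11563 - 276 \cdot \frac{1}{2} \left(-11\right) = -11563 - -1518 = -11563 + 1518 = -10045$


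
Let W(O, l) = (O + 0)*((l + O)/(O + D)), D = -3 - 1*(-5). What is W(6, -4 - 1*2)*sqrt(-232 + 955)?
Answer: 0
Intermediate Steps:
D = 2 (D = -3 + 5 = 2)
W(O, l) = O*(O + l)/(2 + O) (W(O, l) = (O + 0)*((l + O)/(O + 2)) = O*((O + l)/(2 + O)) = O*(O + l)/(2 + O))
W(6, -4 - 1*2)*sqrt(-232 + 955) = (6*(6 + (-4 - 1*2))/(2 + 6))*sqrt(-232 + 955) = (6*(6 + (-4 - 2))/8)*sqrt(723) = (6*(1/8)*(6 - 6))*sqrt(723) = (6*(1/8)*0)*sqrt(723) = 0*sqrt(723) = 0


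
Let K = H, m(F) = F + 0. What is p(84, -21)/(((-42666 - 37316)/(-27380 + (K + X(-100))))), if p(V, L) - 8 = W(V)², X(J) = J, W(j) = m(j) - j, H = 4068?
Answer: 93648/39991 ≈ 2.3417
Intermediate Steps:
m(F) = F
W(j) = 0 (W(j) = j - j = 0)
K = 4068
p(V, L) = 8 (p(V, L) = 8 + 0² = 8 + 0 = 8)
p(84, -21)/(((-42666 - 37316)/(-27380 + (K + X(-100))))) = 8/(((-42666 - 37316)/(-27380 + (4068 - 100)))) = 8/((-79982/(-27380 + 3968))) = 8/((-79982/(-23412))) = 8/((-79982*(-1/23412))) = 8/(39991/11706) = 8*(11706/39991) = 93648/39991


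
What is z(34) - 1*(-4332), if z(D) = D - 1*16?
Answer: 4350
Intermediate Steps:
z(D) = -16 + D (z(D) = D - 16 = -16 + D)
z(34) - 1*(-4332) = (-16 + 34) - 1*(-4332) = 18 + 4332 = 4350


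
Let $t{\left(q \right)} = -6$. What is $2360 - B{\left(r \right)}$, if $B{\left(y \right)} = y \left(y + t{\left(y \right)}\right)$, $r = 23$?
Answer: $1969$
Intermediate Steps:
$B{\left(y \right)} = y \left(-6 + y\right)$ ($B{\left(y \right)} = y \left(y - 6\right) = y \left(-6 + y\right)$)
$2360 - B{\left(r \right)} = 2360 - 23 \left(-6 + 23\right) = 2360 - 23 \cdot 17 = 2360 - 391 = 1969$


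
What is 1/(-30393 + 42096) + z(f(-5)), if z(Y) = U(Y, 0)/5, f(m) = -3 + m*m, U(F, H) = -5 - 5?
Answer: -23405/11703 ≈ -1.9999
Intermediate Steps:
U(F, H) = -10
f(m) = -3 + m²
z(Y) = -2 (z(Y) = -10/5 = (⅕)*(-10) = -2)
1/(-30393 + 42096) + z(f(-5)) = 1/(-30393 + 42096) - 2 = 1/11703 - 2 = -23405/11703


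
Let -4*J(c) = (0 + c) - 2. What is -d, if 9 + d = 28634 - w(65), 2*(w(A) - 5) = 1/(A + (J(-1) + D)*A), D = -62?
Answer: -448332302/15665 ≈ -28620.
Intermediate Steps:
J(c) = ½ - c/4 (J(c) = -((0 + c) - 2)/4 = -(c - 2)/4 = -(-2 + c)/4 = ½ - c/4)
w(A) = 5 - 2/(241*A) (w(A) = 5 + 1/(2*(A + ((½ - ¼*(-1)) - 62)*A)) = 5 + 1/(2*(A + ((½ + ¼) - 62)*A)) = 5 + 1/(2*(A + (¾ - 62)*A)) = 5 + 1/(2*(A - 245*A/4)) = 5 + 1/(2*((-241*A/4))) = 5 + (-4/(241*A))/2 = 5 - 2/(241*A))
d = 448332302/15665 (d = -9 + (28634 - (5 - 2/241/65)) = -9 + (28634 - (5 - 2/241*1/65)) = -9 + (28634 - (5 - 2/15665)) = -9 + (28634 - 1*78323/15665) = -9 + (28634 - 78323/15665) = -9 + 448473287/15665 = 448332302/15665 ≈ 28620.)
-d = -1*448332302/15665 = -448332302/15665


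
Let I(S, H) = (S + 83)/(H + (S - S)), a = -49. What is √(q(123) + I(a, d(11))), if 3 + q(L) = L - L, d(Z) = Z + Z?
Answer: 4*I*√11/11 ≈ 1.206*I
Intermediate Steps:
d(Z) = 2*Z
q(L) = -3 (q(L) = -3 + (L - L) = -3 + 0 = -3)
I(S, H) = (83 + S)/H (I(S, H) = (83 + S)/(H + 0) = (83 + S)/H)
√(q(123) + I(a, d(11))) = √(-3 + (83 - 49)/((2*11))) = √(-3 + 34/22) = √(-3 + (1/22)*34) = √(-3 + 17/11) = √(-16/11) = 4*I*√11/11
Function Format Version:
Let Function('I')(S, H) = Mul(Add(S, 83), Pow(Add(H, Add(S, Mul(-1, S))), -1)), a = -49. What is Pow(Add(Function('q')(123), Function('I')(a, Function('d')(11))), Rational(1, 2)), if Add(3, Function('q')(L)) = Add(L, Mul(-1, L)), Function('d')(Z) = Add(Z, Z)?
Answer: Mul(Rational(4, 11), I, Pow(11, Rational(1, 2))) ≈ Mul(1.2060, I)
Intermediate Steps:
Function('d')(Z) = Mul(2, Z)
Function('q')(L) = -3 (Function('q')(L) = Add(-3, Add(L, Mul(-1, L))) = Add(-3, 0) = -3)
Function('I')(S, H) = Mul(Pow(H, -1), Add(83, S)) (Function('I')(S, H) = Mul(Add(83, S), Pow(Add(H, 0), -1)) = Mul(Add(83, S), Pow(H, -1)) = Mul(Pow(H, -1), Add(83, S)))
Pow(Add(Function('q')(123), Function('I')(a, Function('d')(11))), Rational(1, 2)) = Pow(Add(-3, Mul(Pow(Mul(2, 11), -1), Add(83, -49))), Rational(1, 2)) = Pow(Add(-3, Mul(Pow(22, -1), 34)), Rational(1, 2)) = Pow(Add(-3, Mul(Rational(1, 22), 34)), Rational(1, 2)) = Pow(Add(-3, Rational(17, 11)), Rational(1, 2)) = Pow(Rational(-16, 11), Rational(1, 2)) = Mul(Rational(4, 11), I, Pow(11, Rational(1, 2)))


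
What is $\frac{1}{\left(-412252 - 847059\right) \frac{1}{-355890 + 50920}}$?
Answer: $\frac{304970}{1259311} \approx 0.24217$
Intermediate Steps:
$\frac{1}{\left(-412252 - 847059\right) \frac{1}{-355890 + 50920}} = \frac{1}{\left(-1259311\right) \frac{1}{-304970}} = - \frac{1}{1259311 \left(- \frac{1}{304970}\right)} = \left(- \frac{1}{1259311}\right) \left(-304970\right) = \frac{304970}{1259311}$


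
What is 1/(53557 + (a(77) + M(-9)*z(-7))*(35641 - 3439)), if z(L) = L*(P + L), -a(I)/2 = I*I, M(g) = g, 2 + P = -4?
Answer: -1/408171197 ≈ -2.4500e-9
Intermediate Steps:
P = -6 (P = -2 - 4 = -6)
a(I) = -2*I**2 (a(I) = -2*I*I = -2*I**2)
z(L) = L*(-6 + L)
1/(53557 + (a(77) + M(-9)*z(-7))*(35641 - 3439)) = 1/(53557 + (-2*77**2 - (-63)*(-6 - 7))*(35641 - 3439)) = 1/(53557 + (-2*5929 - (-63)*(-13))*32202) = 1/(53557 + (-11858 - 9*91)*32202) = 1/(53557 + (-11858 - 819)*32202) = 1/(53557 - 12677*32202) = 1/(53557 - 408224754) = 1/(-408171197) = -1/408171197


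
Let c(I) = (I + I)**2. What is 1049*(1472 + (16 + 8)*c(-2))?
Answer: 1946944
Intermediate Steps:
c(I) = 4*I**2 (c(I) = (2*I)**2 = 4*I**2)
1049*(1472 + (16 + 8)*c(-2)) = 1049*(1472 + (16 + 8)*(4*(-2)**2)) = 1049*(1472 + 24*(4*4)) = 1049*(1472 + 24*16) = 1049*(1472 + 384) = 1049*1856 = 1946944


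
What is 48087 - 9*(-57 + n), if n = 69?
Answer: 47979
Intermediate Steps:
48087 - 9*(-57 + n) = 48087 - 9*(-57 + 69) = 48087 - 9*12 = 48087 - 108 = 47979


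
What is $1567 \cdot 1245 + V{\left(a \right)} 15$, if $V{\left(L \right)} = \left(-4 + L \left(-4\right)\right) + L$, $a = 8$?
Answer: $1950495$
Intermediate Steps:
$V{\left(L \right)} = -4 - 3 L$ ($V{\left(L \right)} = \left(-4 - 4 L\right) + L = -4 - 3 L$)
$1567 \cdot 1245 + V{\left(a \right)} 15 = 1567 \cdot 1245 + \left(-4 - 24\right) 15 = 1950915 + \left(-4 - 24\right) 15 = 1950915 - 420 = 1950495$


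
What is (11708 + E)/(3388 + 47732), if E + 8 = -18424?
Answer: -1681/12780 ≈ -0.13153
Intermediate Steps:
E = -18432 (E = -8 - 18424 = -18432)
(11708 + E)/(3388 + 47732) = (11708 - 18432)/(3388 + 47732) = -6724/51120 = -6724*1/51120 = -1681/12780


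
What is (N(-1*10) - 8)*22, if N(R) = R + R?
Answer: -616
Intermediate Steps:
N(R) = 2*R
(N(-1*10) - 8)*22 = (2*(-1*10) - 8)*22 = (2*(-10) - 8)*22 = (-20 - 8)*22 = -28*22 = -616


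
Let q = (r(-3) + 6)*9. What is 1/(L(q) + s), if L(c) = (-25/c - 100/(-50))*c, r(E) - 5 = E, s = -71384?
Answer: -1/71265 ≈ -1.4032e-5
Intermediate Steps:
r(E) = 5 + E
q = 72 (q = ((5 - 3) + 6)*9 = (2 + 6)*9 = 8*9 = 72)
L(c) = c*(2 - 25/c) (L(c) = (-25/c - 100*(-1/50))*c = (-25/c + 2)*c = (2 - 25/c)*c = c*(2 - 25/c))
1/(L(q) + s) = 1/((-25 + 2*72) - 71384) = 1/((-25 + 144) - 71384) = 1/(119 - 71384) = 1/(-71265) = -1/71265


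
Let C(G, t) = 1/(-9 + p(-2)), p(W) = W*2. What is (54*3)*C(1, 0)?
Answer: -162/13 ≈ -12.462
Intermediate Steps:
p(W) = 2*W
C(G, t) = -1/13 (C(G, t) = 1/(-9 + 2*(-2)) = 1/(-9 - 4) = 1/(-13) = -1/13)
(54*3)*C(1, 0) = (54*3)*(-1/13) = 162*(-1/13) = -162/13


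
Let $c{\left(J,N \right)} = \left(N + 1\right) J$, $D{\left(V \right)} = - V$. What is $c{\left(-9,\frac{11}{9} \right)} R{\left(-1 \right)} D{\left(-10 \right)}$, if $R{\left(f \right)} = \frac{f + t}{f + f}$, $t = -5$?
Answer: $-600$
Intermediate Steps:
$c{\left(J,N \right)} = J \left(1 + N\right)$ ($c{\left(J,N \right)} = \left(1 + N\right) J = J \left(1 + N\right)$)
$R{\left(f \right)} = \frac{-5 + f}{2 f}$ ($R{\left(f \right)} = \frac{f - 5}{f + f} = \frac{-5 + f}{2 f}$)
$c{\left(-9,\frac{11}{9} \right)} R{\left(-1 \right)} D{\left(-10 \right)} = - 9 \left(1 + \frac{11}{9}\right) \frac{-5 - 1}{2 \left(-1\right)} \left(\left(-1\right) \left(-10\right)\right) = - 9 \left(1 + 11 \cdot \frac{1}{9}\right) \frac{1}{2} \left(-1\right) \left(-6\right) 10 = - 9 \left(1 + \frac{11}{9}\right) 3 \cdot 10 = \left(-9\right) \frac{20}{9} \cdot 3 \cdot 10 = \left(-20\right) 3 \cdot 10 = \left(-60\right) 10 = -600$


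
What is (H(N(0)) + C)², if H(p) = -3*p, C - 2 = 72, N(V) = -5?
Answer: 7921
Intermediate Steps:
C = 74 (C = 2 + 72 = 74)
(H(N(0)) + C)² = (-3*(-5) + 74)² = (15 + 74)² = 89² = 7921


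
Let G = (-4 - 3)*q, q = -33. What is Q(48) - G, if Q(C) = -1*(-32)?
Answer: -199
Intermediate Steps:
Q(C) = 32
G = 231 (G = (-4 - 3)*(-33) = -7*(-33) = 231)
Q(48) - G = 32 - 1*231 = 32 - 231 = -199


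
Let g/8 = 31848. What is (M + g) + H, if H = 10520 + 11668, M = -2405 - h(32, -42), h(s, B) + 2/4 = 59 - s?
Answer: 549081/2 ≈ 2.7454e+5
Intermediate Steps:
g = 254784 (g = 8*31848 = 254784)
h(s, B) = 117/2 - s (h(s, B) = -½ + (59 - s) = 117/2 - s)
M = -4863/2 (M = -2405 - (117/2 - 1*32) = -2405 - (117/2 - 32) = -2405 - 1*53/2 = -2405 - 53/2 = -4863/2 ≈ -2431.5)
H = 22188
(M + g) + H = (-4863/2 + 254784) + 22188 = 504705/2 + 22188 = 549081/2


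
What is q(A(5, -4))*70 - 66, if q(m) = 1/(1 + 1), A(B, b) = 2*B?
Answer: -31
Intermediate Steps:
q(m) = ½ (q(m) = 1/2 = ½)
q(A(5, -4))*70 - 66 = (½)*70 - 66 = 35 - 66 = -31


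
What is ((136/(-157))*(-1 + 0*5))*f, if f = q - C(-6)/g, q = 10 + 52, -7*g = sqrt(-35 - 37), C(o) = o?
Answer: 8432/157 + 476*I*sqrt(2)/157 ≈ 53.707 + 4.2877*I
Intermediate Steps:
g = -6*I*sqrt(2)/7 (g = -sqrt(-35 - 37)/7 = -6*I*sqrt(2)/7 ≈ -1.2122*I)
q = 62
f = 62 + 7*I*sqrt(2)/2 (f = 62 - (-6)/((-6*I*sqrt(2)/7)) = 62 - (-6)*7*I*sqrt(2)/12 = 62 - (-7)*I*sqrt(2)/2 = 62 + 7*I*sqrt(2)/2 ≈ 62.0 + 4.9497*I)
((136/(-157))*(-1 + 0*5))*f = ((136/(-157))*(-1 + 0*5))*(62 + 7*I*sqrt(2)/2) = ((136*(-1/157))*(-1 + 0))*(62 + 7*I*sqrt(2)/2) = (-136/157*(-1))*(62 + 7*I*sqrt(2)/2) = 136*(62 + 7*I*sqrt(2)/2)/157 = 8432/157 + 476*I*sqrt(2)/157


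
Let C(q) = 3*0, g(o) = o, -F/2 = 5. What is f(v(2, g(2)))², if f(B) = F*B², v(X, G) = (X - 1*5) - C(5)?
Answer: 8100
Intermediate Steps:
F = -10 (F = -2*5 = -10)
C(q) = 0
v(X, G) = -5 + X (v(X, G) = (X - 1*5) - 1*0 = (X - 5) + 0 = (-5 + X) + 0 = -5 + X)
f(B) = -10*B²
f(v(2, g(2)))² = (-10*(-5 + 2)²)² = (-10*(-3)²)² = (-10*9)² = (-90)² = 8100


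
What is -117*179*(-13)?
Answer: 272259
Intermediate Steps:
-117*179*(-13) = -20943*(-13) = 272259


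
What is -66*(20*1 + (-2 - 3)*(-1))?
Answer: -1650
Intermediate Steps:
-66*(20*1 + (-2 - 3)*(-1)) = -66*(20 - 5*(-1)) = -66*(20 + 5) = -66*25 = -1650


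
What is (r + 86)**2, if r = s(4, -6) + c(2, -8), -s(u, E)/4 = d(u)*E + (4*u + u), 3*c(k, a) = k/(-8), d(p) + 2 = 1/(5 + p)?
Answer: 223729/144 ≈ 1553.7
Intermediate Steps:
d(p) = -2 + 1/(5 + p)
c(k, a) = -k/24 (c(k, a) = (k/(-8))/3 = (k*(-1/8))/3 = (-k/8)/3 = -k/24)
s(u, E) = -20*u - 4*E*(-9 - 2*u)/(5 + u) (s(u, E) = -4*(((-9 - 2*u)/(5 + u))*E + (4*u + u)) = -4*(E*(-9 - 2*u)/(5 + u) + 5*u) = -4*(5*u + E*(-9 - 2*u)/(5 + u)) = -20*u - 4*E*(-9 - 2*u)/(5 + u))
r = -1505/12 (r = 4*(-6*(9 + 2*4) - 5*4*(5 + 4))/(5 + 4) - 1/24*2 = 4*(-6*(9 + 8) - 5*4*9)/9 - 1/12 = 4*(1/9)*(-6*17 - 180) - 1/12 = 4*(1/9)*(-102 - 180) - 1/12 = 4*(1/9)*(-282) - 1/12 = -376/3 - 1/12 = -1505/12 ≈ -125.42)
(r + 86)**2 = (-1505/12 + 86)**2 = (-473/12)**2 = 223729/144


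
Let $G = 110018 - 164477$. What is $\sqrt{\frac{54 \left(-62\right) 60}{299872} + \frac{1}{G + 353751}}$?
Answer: $\frac{i \sqrt{26884665576745203}}{200333238} \approx 0.81846 i$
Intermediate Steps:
$G = -54459$
$\sqrt{\frac{54 \left(-62\right) 60}{299872} + \frac{1}{G + 353751}} = \sqrt{\frac{54 \left(-62\right) 60}{299872} + \frac{1}{-54459 + 353751}} = \sqrt{\left(-3348\right) 60 \cdot \frac{1}{299872} + \frac{1}{299292}} = \sqrt{\left(-200880\right) \frac{1}{299872} + \frac{1}{299292}} = \sqrt{- \frac{12555}{18742} + \frac{1}{299292}} = \sqrt{- \frac{1878796159}{2804665332}} = \frac{i \sqrt{26884665576745203}}{200333238}$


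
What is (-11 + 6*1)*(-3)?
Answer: 15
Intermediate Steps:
(-11 + 6*1)*(-3) = (-11 + 6)*(-3) = -5*(-3) = 15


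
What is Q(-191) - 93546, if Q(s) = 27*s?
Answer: -98703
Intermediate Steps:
Q(-191) - 93546 = 27*(-191) - 93546 = -5157 - 93546 = -98703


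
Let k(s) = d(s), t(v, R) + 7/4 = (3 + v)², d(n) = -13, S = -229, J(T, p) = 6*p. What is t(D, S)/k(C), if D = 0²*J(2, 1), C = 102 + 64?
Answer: -29/52 ≈ -0.55769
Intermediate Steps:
C = 166
D = 0 (D = 0²*(6*1) = 0*6 = 0)
t(v, R) = -7/4 + (3 + v)²
k(s) = -13
t(D, S)/k(C) = (-7/4 + (3 + 0)²)/(-13) = (-7/4 + 3²)*(-1/13) = (-7/4 + 9)*(-1/13) = (29/4)*(-1/13) = -29/52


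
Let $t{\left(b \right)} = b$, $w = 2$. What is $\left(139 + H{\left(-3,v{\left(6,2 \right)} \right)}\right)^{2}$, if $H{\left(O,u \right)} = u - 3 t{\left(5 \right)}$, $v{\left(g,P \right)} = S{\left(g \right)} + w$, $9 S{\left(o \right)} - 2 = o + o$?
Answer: $\frac{1317904}{81} \approx 16270.0$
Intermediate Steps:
$S{\left(o \right)} = \frac{2}{9} + \frac{2 o}{9}$ ($S{\left(o \right)} = \frac{2}{9} + \frac{o + o}{9} = \frac{2}{9} + \frac{2 o}{9}$)
$v{\left(g,P \right)} = \frac{20}{9} + \frac{2 g}{9}$ ($v{\left(g,P \right)} = \left(\frac{2}{9} + \frac{2 g}{9}\right) + 2 = \frac{20}{9} + \frac{2 g}{9}$)
$H{\left(O,u \right)} = -15 + u$ ($H{\left(O,u \right)} = u - 15 = -15 + u$)
$\left(139 + H{\left(-3,v{\left(6,2 \right)} \right)}\right)^{2} = \left(139 + \left(-15 + \left(\frac{20}{9} + \frac{2}{9} \cdot 6\right)\right)\right)^{2} = \left(139 + \left(-15 + \left(\frac{20}{9} + \frac{4}{3}\right)\right)\right)^{2} = \left(139 + \left(-15 + \frac{32}{9}\right)\right)^{2} = \left(139 - \frac{103}{9}\right)^{2} = \left(\frac{1148}{9}\right)^{2} = \frac{1317904}{81}$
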